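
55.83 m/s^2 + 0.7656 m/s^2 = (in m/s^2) 56.6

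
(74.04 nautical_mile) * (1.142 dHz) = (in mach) 45.99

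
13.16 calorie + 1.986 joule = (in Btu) 0.05407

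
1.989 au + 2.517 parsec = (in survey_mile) 4.826e+13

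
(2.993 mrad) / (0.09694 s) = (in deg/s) 1.769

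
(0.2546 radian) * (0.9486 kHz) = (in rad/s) 241.5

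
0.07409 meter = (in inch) 2.917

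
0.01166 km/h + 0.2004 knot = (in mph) 0.2379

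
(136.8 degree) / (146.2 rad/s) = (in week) 2.7e-08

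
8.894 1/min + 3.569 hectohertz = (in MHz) 0.000357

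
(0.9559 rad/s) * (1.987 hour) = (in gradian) 4.353e+05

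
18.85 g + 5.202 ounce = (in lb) 0.3667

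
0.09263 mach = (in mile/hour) 70.55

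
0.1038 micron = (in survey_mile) 6.45e-11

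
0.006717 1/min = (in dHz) 0.001119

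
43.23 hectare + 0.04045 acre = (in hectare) 43.25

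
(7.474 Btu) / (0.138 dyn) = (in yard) 6.249e+09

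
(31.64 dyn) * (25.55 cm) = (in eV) 5.046e+14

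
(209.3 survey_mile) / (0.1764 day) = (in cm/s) 2210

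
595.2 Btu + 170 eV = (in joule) 6.28e+05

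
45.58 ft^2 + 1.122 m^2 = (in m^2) 5.357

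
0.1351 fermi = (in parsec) 4.378e-33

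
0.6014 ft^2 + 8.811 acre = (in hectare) 3.566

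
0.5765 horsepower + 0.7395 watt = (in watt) 430.6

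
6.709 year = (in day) 2449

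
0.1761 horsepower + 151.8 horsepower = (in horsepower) 152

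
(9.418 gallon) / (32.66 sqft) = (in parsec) 3.808e-19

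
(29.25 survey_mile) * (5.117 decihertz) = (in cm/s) 2.409e+06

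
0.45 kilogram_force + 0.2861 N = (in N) 4.699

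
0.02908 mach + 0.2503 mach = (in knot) 184.9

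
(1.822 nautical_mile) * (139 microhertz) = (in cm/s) 46.9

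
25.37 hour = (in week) 0.151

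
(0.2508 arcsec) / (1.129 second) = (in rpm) 1.028e-05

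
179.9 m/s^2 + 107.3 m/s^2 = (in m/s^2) 287.2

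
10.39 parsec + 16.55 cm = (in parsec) 10.39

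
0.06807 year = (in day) 24.85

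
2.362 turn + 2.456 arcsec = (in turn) 2.362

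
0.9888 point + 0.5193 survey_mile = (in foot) 2742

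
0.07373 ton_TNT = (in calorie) 7.373e+07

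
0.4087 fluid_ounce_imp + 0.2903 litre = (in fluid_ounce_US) 10.21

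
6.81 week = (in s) 4.119e+06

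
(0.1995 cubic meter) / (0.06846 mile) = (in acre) 4.474e-07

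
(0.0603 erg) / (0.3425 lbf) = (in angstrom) 39.58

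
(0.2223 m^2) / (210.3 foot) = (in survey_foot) 0.01138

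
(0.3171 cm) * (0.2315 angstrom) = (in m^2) 7.341e-14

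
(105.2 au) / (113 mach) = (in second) 4.09e+08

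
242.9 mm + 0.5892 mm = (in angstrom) 2.435e+09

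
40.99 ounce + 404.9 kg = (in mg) 4.061e+08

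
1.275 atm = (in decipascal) 1.292e+06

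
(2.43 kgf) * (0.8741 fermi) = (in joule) 2.083e-14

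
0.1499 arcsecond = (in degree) 4.164e-05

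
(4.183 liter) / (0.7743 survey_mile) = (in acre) 8.295e-10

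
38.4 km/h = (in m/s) 10.67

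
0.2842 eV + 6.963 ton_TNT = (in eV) 1.818e+29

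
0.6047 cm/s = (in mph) 0.01353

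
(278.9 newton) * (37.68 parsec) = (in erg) 3.243e+27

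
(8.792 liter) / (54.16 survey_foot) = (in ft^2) 0.005733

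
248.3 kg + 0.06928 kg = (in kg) 248.4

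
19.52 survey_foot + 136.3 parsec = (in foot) 1.38e+19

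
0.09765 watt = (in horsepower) 0.000131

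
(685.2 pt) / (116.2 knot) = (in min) 6.739e-05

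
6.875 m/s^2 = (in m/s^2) 6.875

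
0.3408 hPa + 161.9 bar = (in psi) 2348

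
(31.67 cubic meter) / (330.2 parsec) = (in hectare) 3.108e-22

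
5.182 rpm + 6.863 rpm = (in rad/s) 1.261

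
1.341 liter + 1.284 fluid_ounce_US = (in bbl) 0.008673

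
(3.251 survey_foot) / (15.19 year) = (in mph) 4.627e-09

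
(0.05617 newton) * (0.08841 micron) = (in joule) 4.966e-09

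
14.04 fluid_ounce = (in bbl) 0.002612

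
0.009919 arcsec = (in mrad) 4.809e-05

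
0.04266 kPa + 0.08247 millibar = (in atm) 0.0005024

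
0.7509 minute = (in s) 45.05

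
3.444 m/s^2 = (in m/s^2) 3.444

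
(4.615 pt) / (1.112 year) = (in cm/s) 4.643e-09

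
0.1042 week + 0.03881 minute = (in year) 0.001998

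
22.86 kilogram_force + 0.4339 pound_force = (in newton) 226.1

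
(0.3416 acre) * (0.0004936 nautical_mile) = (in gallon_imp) 2.78e+05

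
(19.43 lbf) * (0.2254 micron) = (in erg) 194.8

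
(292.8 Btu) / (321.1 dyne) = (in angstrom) 9.621e+17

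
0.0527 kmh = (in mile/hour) 0.03275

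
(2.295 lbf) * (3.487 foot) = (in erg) 1.085e+08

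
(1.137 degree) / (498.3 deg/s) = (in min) 3.803e-05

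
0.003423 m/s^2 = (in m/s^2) 0.003423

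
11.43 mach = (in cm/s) 3.892e+05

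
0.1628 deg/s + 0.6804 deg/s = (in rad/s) 0.01472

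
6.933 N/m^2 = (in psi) 0.001006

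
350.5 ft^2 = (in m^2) 32.56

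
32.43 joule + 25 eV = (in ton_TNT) 7.751e-09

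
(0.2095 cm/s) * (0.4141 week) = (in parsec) 1.7e-14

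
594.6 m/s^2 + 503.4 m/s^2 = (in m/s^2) 1098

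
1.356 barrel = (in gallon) 56.95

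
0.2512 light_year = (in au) 1.589e+04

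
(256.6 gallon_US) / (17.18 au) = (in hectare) 3.779e-17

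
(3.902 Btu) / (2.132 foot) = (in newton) 6335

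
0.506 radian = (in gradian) 32.21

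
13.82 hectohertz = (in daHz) 138.2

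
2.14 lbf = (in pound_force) 2.14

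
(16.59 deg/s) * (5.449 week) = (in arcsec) 1.968e+11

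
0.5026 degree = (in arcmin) 30.16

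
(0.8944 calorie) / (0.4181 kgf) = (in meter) 0.9127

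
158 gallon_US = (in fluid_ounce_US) 2.022e+04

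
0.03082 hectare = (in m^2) 308.2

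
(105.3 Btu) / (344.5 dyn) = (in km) 3.225e+04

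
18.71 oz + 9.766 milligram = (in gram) 530.4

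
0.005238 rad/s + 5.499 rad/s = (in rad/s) 5.504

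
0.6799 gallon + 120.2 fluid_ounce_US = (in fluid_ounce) 207.2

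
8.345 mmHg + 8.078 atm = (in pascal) 8.196e+05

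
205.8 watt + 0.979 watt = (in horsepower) 0.2773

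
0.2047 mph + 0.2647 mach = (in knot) 175.4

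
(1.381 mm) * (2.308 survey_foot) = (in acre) 2.401e-07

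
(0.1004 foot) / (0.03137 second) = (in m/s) 0.9755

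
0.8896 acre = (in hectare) 0.36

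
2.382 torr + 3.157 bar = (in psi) 45.83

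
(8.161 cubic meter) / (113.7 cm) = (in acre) 0.001774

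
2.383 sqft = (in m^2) 0.2214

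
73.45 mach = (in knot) 4.862e+04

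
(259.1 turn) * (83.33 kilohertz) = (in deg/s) 7.773e+09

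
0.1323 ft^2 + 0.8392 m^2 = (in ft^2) 9.165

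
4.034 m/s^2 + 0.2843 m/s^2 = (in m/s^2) 4.318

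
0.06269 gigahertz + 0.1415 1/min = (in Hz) 6.269e+07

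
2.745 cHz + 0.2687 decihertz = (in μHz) 5.432e+04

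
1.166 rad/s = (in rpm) 11.13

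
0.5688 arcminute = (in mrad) 0.1655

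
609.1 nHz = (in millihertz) 0.0006091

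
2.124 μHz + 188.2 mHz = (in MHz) 1.882e-07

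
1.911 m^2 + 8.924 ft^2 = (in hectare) 0.000274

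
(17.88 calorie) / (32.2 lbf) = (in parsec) 1.693e-17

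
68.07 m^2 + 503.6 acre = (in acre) 503.6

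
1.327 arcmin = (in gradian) 0.02457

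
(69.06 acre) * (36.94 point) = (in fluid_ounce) 1.232e+08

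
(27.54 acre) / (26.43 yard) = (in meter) 4612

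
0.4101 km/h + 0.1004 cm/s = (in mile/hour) 0.2571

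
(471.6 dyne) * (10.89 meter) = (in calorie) 0.01227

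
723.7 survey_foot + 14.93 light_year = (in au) 9.442e+05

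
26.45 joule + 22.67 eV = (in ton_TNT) 6.322e-09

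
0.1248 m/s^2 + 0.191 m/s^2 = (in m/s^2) 0.3158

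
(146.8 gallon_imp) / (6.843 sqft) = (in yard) 1.148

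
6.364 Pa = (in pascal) 6.364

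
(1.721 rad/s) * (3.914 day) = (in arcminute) 2.001e+09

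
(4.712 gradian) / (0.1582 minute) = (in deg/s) 0.4468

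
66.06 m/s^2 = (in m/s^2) 66.06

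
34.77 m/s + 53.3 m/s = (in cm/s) 8807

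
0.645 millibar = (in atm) 0.0006366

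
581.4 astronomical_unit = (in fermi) 8.698e+28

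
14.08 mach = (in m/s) 4794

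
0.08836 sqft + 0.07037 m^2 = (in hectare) 7.858e-06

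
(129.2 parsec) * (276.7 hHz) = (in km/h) 3.971e+23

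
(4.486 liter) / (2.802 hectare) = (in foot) 5.253e-07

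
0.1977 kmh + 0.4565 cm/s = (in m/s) 0.05948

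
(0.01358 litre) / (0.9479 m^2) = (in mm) 0.01433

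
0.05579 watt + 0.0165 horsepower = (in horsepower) 0.01657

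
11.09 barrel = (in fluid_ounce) 5.962e+04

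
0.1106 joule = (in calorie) 0.02643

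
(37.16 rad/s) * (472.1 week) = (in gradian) 6.755e+11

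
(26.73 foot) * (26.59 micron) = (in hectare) 2.166e-08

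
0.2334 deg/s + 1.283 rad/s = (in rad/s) 1.287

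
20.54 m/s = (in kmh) 73.94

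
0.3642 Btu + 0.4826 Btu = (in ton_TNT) 2.135e-07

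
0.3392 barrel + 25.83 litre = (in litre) 79.76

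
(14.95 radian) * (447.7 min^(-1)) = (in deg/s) 6391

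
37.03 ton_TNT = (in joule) 1.549e+11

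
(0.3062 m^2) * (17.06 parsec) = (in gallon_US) 4.258e+19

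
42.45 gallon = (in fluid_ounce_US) 5434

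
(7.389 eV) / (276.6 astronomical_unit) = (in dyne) 2.861e-27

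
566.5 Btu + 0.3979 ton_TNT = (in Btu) 1.579e+06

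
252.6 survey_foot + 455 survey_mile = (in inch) 2.883e+07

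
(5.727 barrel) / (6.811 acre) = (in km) 3.303e-08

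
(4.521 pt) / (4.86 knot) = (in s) 0.0006379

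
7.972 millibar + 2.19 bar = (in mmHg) 1649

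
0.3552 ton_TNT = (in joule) 1.486e+09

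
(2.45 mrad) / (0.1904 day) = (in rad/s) 1.489e-07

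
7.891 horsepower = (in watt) 5884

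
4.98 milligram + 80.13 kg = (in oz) 2827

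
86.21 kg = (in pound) 190.1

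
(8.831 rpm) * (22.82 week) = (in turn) 2.031e+06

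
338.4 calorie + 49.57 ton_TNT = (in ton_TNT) 49.57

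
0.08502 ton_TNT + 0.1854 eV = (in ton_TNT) 0.08502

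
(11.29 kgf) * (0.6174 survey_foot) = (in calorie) 4.98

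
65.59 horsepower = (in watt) 4.891e+04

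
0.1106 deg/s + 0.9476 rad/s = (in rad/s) 0.9495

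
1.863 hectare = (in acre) 4.604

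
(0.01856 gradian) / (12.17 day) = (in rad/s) 2.773e-10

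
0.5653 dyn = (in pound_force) 1.271e-06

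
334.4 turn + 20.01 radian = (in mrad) 2.121e+06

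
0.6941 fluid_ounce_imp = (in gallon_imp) 0.004338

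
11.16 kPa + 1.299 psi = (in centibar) 20.12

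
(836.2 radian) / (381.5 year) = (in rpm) 6.637e-07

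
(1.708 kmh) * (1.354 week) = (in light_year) 4.107e-11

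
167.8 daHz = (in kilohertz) 1.678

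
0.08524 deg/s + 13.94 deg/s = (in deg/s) 14.03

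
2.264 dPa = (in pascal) 0.2264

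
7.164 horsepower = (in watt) 5342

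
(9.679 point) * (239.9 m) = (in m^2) 0.8191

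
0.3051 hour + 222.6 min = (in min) 240.9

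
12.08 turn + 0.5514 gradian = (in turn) 12.08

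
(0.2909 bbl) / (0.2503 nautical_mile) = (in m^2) 9.977e-05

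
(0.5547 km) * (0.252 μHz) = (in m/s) 0.0001398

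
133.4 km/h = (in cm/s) 3706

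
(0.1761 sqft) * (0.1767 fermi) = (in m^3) 2.891e-18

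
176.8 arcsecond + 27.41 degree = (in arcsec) 9.885e+04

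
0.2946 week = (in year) 0.00565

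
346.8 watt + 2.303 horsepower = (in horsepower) 2.768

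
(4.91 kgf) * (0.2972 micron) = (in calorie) 3.42e-06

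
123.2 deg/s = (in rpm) 20.53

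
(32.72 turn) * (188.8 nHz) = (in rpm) 0.0003707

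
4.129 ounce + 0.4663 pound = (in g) 328.6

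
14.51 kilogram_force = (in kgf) 14.51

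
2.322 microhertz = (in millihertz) 0.002322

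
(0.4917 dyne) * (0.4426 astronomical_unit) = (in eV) 2.032e+24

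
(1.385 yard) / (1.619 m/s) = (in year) 2.48e-08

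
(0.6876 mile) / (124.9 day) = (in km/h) 0.0003692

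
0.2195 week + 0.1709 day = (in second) 1.475e+05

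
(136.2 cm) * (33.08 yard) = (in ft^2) 443.5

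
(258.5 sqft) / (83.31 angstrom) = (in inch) 1.135e+11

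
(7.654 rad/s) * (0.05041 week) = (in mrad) 2.334e+08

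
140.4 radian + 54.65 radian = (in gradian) 1.242e+04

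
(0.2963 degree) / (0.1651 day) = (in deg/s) 2.077e-05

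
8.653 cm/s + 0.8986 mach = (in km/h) 1102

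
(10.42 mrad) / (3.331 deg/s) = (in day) 2.074e-06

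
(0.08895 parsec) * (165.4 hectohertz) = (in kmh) 1.634e+20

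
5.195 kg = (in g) 5195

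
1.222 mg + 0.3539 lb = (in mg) 1.605e+05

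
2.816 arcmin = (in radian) 0.0008191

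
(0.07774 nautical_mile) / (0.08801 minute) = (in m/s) 27.26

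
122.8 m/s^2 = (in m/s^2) 122.8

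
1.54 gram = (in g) 1.54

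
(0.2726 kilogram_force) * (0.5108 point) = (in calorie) 0.0001151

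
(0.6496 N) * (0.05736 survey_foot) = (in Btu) 1.076e-05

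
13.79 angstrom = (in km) 1.379e-12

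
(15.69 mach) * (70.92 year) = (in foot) 3.92e+13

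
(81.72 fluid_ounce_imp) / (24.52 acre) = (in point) 6.633e-05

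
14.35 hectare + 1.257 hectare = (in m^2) 1.561e+05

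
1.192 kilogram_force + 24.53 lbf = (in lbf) 27.16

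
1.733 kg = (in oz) 61.13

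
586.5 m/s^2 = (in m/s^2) 586.5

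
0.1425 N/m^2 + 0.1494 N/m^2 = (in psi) 4.234e-05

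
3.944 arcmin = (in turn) 0.0001826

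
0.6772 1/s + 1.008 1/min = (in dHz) 6.94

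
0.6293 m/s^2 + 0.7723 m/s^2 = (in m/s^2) 1.402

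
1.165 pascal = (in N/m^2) 1.165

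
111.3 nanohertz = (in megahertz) 1.113e-13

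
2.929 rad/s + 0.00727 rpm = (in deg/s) 167.9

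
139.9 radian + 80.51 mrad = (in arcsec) 2.887e+07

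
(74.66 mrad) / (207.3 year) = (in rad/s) 1.142e-11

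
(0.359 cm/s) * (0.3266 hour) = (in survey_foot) 13.85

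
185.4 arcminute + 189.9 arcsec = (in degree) 3.143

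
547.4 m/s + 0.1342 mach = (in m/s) 593.1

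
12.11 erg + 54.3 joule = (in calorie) 12.98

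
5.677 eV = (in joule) 9.096e-19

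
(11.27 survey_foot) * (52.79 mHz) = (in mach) 0.0005326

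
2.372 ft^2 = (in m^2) 0.2204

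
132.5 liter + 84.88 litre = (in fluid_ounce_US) 7350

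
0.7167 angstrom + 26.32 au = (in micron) 3.937e+18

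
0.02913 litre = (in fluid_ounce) 0.985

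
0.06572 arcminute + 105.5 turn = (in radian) 662.9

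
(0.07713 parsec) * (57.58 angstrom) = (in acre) 3386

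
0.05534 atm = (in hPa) 56.07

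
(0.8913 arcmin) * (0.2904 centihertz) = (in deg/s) 4.314e-05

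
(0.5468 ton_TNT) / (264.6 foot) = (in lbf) 6.377e+06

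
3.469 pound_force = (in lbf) 3.469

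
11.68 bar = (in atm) 11.53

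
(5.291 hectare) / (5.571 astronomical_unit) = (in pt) 0.00018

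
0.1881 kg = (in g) 188.1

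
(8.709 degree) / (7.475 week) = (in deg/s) 1.926e-06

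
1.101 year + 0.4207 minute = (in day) 401.9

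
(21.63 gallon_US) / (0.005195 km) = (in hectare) 1.576e-06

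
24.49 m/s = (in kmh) 88.16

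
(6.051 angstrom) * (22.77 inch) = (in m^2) 3.5e-10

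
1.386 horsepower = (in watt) 1034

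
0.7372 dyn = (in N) 7.372e-06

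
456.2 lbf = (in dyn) 2.029e+08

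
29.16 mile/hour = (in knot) 25.34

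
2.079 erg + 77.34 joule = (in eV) 4.827e+20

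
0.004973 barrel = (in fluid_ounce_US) 26.73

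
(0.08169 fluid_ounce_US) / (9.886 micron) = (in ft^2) 2.63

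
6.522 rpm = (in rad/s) 0.683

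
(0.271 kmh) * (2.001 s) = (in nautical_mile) 8.133e-05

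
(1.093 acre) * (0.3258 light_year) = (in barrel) 8.575e+19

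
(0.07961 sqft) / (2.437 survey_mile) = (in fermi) 1.886e+09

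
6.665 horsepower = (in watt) 4970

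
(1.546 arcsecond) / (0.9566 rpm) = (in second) 7.482e-05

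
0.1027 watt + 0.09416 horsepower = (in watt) 70.32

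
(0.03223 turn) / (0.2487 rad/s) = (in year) 2.582e-08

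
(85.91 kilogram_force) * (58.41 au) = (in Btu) 6.978e+12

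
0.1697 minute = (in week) 1.684e-05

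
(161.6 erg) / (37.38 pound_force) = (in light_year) 1.027e-23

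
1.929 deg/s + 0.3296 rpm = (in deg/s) 3.907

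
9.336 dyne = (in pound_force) 2.099e-05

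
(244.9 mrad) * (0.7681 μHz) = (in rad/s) 1.881e-07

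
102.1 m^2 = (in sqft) 1099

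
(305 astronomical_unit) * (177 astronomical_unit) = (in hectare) 1.208e+23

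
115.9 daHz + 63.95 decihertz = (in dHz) 1.165e+04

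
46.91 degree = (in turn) 0.1303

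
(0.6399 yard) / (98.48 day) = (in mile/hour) 1.538e-07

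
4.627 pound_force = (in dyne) 2.058e+06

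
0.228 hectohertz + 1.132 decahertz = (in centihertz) 3412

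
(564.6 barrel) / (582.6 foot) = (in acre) 0.0001249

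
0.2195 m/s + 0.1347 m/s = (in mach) 0.00104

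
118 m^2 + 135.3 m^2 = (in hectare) 0.02533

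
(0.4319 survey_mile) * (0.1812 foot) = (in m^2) 38.39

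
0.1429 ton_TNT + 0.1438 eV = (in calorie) 1.429e+08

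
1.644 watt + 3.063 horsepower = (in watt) 2286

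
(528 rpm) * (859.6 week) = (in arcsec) 5.929e+15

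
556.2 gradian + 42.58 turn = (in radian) 276.3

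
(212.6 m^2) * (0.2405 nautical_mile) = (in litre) 9.469e+07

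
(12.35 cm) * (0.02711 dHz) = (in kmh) 0.001205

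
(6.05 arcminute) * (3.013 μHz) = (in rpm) 5.064e-08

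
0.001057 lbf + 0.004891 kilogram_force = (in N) 0.05267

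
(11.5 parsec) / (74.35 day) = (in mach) 1.622e+08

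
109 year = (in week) 5684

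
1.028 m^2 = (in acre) 0.000254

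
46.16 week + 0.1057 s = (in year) 0.8853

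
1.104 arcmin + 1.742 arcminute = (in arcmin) 2.846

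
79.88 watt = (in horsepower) 0.1071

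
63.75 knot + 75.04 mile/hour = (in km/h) 238.8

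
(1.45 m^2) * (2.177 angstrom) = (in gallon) 8.339e-08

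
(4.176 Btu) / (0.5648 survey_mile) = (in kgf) 0.4943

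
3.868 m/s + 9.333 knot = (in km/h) 31.21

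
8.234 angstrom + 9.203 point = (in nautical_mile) 1.753e-06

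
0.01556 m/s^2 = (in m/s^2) 0.01556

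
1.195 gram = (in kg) 0.001195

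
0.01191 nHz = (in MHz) 1.191e-17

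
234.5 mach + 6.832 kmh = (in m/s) 7.985e+04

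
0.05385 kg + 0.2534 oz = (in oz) 2.153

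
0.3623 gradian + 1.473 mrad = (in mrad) 7.164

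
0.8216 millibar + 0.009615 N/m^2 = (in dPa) 821.7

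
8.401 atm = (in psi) 123.5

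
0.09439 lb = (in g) 42.81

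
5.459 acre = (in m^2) 2.209e+04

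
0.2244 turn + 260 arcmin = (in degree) 85.12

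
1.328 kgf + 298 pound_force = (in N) 1339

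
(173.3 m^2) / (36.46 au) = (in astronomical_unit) 2.124e-22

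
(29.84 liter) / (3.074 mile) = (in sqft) 6.493e-05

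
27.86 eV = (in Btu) 4.231e-21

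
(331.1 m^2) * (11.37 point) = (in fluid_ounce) 4.491e+04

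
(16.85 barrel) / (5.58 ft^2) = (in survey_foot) 16.95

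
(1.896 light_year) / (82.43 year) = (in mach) 2.027e+04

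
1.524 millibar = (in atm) 0.001504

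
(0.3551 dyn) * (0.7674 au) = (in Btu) 386.4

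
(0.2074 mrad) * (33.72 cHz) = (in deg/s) 0.004007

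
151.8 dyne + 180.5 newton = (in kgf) 18.41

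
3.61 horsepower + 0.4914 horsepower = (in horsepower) 4.101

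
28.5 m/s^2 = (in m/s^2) 28.5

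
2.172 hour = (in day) 0.0905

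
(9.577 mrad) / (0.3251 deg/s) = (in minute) 0.02813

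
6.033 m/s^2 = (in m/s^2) 6.033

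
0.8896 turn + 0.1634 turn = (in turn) 1.053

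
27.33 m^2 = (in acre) 0.006753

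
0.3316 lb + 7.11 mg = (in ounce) 5.306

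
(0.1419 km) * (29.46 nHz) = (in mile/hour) 9.351e-06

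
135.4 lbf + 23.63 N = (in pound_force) 140.7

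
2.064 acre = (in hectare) 0.8353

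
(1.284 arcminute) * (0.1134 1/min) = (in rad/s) 7.059e-07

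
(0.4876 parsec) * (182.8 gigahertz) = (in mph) 6.152e+27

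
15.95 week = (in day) 111.7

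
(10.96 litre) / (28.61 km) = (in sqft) 4.123e-06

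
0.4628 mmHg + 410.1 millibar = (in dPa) 4.107e+05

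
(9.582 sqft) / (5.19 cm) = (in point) 4.862e+04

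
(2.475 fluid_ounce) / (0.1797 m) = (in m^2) 0.0004073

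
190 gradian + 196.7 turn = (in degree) 7.098e+04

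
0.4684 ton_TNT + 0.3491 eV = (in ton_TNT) 0.4684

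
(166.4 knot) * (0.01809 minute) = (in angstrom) 9.291e+11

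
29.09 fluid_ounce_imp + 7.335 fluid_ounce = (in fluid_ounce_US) 35.28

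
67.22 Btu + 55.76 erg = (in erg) 7.092e+11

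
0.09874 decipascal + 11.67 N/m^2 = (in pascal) 11.68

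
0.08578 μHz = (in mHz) 8.578e-05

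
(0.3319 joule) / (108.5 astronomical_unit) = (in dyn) 2.045e-09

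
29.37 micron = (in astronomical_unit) 1.963e-16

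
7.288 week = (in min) 7.346e+04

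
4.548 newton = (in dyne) 4.548e+05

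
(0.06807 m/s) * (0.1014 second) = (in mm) 6.902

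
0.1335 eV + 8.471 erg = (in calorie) 2.025e-07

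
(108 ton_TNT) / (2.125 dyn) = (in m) 2.126e+16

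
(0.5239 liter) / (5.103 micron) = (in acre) 0.02537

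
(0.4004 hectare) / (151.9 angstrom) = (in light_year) 2.786e-05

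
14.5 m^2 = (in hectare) 0.00145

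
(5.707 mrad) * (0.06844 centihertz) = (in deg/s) 0.0002238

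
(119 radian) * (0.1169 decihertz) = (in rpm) 13.28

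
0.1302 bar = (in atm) 0.1285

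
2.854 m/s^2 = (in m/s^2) 2.854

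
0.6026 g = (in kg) 0.0006026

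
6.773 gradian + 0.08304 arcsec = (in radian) 0.1064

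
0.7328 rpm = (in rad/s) 0.07674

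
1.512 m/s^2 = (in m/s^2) 1.512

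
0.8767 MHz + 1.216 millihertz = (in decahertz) 8.767e+04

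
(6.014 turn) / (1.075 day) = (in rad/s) 0.0004068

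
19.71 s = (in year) 6.25e-07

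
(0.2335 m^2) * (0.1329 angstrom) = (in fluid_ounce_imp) 1.092e-07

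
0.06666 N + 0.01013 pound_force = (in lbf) 0.02512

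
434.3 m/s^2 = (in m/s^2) 434.3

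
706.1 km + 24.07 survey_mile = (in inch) 2.932e+07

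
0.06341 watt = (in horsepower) 8.503e-05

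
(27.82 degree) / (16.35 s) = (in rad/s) 0.0297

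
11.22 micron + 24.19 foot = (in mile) 0.004581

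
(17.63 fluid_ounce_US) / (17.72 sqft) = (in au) 2.117e-15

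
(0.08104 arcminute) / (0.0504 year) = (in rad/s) 1.483e-11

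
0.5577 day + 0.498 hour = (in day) 0.5785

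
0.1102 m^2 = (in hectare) 1.102e-05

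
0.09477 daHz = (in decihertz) 9.477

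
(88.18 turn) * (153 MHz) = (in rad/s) 8.477e+10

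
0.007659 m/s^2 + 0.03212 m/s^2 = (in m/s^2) 0.03978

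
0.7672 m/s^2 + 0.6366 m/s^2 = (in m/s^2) 1.404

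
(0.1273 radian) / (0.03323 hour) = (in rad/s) 0.001064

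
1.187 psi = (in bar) 0.08184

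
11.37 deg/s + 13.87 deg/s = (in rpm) 4.207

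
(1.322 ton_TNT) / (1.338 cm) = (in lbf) 9.294e+10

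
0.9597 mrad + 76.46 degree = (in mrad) 1335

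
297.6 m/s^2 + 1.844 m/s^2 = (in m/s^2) 299.4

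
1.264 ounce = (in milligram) 3.583e+04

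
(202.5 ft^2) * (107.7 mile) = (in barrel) 2.051e+07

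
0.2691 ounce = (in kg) 0.007629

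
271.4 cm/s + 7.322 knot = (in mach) 0.01903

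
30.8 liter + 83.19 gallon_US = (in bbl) 2.174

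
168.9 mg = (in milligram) 168.9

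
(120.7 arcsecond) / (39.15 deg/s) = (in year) 2.716e-11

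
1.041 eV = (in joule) 1.668e-19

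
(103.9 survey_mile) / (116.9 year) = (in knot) 8.817e-05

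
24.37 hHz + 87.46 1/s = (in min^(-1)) 1.515e+05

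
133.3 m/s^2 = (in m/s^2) 133.3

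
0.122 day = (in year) 0.0003342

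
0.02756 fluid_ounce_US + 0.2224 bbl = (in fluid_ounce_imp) 1244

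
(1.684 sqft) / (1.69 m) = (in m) 0.09257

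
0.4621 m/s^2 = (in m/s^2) 0.4621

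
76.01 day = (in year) 0.2082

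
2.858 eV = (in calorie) 1.094e-19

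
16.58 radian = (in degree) 950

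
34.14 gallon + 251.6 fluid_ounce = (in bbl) 0.8597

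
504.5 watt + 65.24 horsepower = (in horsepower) 65.92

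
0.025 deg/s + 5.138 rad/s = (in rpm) 49.07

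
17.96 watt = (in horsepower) 0.02408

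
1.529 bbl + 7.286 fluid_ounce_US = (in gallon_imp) 53.52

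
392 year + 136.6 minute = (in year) 392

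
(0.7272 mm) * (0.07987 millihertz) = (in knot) 1.129e-07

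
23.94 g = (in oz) 0.8445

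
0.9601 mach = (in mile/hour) 731.3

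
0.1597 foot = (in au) 3.254e-13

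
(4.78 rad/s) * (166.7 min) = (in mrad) 4.781e+07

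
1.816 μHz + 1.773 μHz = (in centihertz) 0.0003589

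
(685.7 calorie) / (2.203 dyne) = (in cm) 1.302e+10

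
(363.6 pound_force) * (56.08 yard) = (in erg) 8.294e+11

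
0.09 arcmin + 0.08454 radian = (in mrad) 84.57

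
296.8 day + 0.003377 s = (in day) 296.8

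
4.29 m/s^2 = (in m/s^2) 4.29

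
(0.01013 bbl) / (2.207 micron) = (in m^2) 729.7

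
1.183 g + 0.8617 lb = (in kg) 0.392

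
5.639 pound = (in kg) 2.558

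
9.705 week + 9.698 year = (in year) 9.884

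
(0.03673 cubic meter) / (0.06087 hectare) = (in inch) 0.002376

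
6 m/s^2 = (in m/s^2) 6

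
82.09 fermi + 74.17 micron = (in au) 4.958e-16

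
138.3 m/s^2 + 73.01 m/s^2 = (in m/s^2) 211.3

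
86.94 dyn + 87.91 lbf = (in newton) 391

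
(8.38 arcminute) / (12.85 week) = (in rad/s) 3.137e-10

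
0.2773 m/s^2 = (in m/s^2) 0.2773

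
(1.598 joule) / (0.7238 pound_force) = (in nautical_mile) 0.000268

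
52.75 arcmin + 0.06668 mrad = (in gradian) 0.9811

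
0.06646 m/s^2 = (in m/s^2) 0.06646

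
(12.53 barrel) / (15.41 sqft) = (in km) 0.001391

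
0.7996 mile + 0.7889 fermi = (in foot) 4222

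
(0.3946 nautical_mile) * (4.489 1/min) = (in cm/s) 5468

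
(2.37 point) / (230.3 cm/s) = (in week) 6.003e-10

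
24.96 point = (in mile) 5.471e-06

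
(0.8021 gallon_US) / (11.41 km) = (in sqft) 2.864e-06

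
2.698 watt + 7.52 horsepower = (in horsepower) 7.524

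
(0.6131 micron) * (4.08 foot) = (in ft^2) 8.207e-06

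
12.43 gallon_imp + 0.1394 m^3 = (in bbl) 1.232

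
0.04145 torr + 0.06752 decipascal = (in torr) 0.0415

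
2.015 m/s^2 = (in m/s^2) 2.015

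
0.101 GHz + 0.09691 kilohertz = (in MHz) 101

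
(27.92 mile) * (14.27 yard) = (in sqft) 6.311e+06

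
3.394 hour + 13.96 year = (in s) 4.403e+08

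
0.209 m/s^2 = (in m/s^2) 0.209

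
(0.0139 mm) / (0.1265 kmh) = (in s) 0.0003956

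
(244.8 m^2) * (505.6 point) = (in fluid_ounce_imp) 1.537e+06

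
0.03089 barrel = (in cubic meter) 0.004911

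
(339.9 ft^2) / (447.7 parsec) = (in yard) 2.5e-18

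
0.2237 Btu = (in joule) 236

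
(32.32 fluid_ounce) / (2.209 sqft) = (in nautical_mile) 2.515e-06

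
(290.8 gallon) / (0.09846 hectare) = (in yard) 0.001223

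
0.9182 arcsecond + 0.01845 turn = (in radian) 0.1159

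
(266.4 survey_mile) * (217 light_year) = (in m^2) 8.802e+23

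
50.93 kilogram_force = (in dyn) 4.995e+07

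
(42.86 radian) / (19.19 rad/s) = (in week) 3.693e-06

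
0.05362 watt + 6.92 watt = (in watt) 6.974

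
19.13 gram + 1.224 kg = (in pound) 2.741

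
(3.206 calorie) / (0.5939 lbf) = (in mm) 5078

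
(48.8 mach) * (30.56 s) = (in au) 3.394e-06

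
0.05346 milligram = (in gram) 5.346e-05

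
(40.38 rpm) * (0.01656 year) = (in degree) 1.265e+08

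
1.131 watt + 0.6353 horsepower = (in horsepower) 0.6368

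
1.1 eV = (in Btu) 1.67e-22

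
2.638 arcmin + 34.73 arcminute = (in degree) 0.6228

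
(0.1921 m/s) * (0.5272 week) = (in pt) 1.736e+08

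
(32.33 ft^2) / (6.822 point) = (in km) 1.248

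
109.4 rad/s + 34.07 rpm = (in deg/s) 6473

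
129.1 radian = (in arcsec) 2.663e+07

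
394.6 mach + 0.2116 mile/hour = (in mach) 394.6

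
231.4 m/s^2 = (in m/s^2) 231.4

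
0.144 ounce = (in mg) 4082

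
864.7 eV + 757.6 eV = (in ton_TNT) 6.212e-26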